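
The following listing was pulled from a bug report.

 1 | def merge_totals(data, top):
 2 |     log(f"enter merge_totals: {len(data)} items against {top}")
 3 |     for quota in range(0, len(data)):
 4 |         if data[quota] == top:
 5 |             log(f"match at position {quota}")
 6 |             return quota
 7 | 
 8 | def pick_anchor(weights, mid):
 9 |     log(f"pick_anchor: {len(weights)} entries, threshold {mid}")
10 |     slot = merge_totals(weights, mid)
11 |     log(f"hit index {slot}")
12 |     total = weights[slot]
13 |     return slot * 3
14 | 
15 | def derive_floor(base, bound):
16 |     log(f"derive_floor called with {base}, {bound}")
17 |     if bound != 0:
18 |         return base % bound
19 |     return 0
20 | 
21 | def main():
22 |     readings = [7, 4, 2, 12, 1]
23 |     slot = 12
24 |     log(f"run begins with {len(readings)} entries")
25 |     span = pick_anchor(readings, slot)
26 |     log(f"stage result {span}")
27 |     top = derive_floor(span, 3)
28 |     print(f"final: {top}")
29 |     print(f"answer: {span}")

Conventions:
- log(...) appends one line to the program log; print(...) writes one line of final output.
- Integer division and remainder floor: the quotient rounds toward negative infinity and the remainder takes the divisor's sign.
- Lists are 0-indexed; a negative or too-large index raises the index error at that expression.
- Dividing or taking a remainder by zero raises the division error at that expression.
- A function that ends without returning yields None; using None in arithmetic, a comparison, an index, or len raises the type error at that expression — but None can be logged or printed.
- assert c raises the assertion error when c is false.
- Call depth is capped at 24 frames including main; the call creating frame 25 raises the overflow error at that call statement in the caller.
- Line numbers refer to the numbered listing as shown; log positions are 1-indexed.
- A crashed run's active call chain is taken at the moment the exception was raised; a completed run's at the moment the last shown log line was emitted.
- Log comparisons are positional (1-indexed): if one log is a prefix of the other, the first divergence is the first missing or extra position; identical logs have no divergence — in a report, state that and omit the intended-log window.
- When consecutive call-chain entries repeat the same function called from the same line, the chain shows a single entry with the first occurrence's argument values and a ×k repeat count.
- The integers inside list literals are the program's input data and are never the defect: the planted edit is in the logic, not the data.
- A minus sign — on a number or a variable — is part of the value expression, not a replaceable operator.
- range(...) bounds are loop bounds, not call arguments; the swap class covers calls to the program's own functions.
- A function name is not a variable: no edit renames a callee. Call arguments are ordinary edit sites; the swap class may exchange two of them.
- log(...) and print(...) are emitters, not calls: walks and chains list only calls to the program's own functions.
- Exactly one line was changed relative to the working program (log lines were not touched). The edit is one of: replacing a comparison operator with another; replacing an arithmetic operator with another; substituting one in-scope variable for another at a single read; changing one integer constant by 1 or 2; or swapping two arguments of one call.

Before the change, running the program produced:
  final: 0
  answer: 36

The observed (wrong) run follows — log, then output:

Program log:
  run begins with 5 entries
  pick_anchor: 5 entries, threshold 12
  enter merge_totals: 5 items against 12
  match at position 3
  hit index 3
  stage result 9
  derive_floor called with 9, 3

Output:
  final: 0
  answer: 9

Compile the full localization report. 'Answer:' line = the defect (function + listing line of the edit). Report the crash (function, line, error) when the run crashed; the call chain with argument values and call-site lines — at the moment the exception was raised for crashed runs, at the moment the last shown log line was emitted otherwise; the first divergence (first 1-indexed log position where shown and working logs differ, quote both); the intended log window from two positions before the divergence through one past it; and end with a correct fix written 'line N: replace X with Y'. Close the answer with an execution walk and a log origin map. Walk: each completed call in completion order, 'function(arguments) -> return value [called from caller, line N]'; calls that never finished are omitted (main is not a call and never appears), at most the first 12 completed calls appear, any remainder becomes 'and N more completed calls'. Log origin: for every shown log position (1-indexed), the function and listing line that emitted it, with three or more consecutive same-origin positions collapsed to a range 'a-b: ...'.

Answer: the defect is in pick_anchor at line 13.
Key observation: Log line 6 is where behavior first shows: 'stage result 9' appears instead of 'stage result 36'.
Call chain: main -> derive_floor(9, 3) (called at line 27).
First divergence: at position 6 the run shows 'stage result 9' where the working version logs 'stage result 36'.
Intended log window:
  4: match at position 3
  5: hit index 3
  6: stage result 36
  7: derive_floor called with 36, 3
Execution walk:
  merge_totals([7, 4, 2, 12, 1], 12) -> 3  [called from pick_anchor, line 10]
  pick_anchor([7, 4, 2, 12, 1], 12) -> 9  [called from main, line 25]
  derive_floor(9, 3) -> 0  [called from main, line 27]
Log origin:
  1: from main, line 24
  2: from pick_anchor, line 9
  3: from merge_totals, line 2
  4: from merge_totals, line 5
  5: from pick_anchor, line 11
  6: from main, line 26
  7: from derive_floor, line 16
A correct fix: line 13: replace `slot` with `total`.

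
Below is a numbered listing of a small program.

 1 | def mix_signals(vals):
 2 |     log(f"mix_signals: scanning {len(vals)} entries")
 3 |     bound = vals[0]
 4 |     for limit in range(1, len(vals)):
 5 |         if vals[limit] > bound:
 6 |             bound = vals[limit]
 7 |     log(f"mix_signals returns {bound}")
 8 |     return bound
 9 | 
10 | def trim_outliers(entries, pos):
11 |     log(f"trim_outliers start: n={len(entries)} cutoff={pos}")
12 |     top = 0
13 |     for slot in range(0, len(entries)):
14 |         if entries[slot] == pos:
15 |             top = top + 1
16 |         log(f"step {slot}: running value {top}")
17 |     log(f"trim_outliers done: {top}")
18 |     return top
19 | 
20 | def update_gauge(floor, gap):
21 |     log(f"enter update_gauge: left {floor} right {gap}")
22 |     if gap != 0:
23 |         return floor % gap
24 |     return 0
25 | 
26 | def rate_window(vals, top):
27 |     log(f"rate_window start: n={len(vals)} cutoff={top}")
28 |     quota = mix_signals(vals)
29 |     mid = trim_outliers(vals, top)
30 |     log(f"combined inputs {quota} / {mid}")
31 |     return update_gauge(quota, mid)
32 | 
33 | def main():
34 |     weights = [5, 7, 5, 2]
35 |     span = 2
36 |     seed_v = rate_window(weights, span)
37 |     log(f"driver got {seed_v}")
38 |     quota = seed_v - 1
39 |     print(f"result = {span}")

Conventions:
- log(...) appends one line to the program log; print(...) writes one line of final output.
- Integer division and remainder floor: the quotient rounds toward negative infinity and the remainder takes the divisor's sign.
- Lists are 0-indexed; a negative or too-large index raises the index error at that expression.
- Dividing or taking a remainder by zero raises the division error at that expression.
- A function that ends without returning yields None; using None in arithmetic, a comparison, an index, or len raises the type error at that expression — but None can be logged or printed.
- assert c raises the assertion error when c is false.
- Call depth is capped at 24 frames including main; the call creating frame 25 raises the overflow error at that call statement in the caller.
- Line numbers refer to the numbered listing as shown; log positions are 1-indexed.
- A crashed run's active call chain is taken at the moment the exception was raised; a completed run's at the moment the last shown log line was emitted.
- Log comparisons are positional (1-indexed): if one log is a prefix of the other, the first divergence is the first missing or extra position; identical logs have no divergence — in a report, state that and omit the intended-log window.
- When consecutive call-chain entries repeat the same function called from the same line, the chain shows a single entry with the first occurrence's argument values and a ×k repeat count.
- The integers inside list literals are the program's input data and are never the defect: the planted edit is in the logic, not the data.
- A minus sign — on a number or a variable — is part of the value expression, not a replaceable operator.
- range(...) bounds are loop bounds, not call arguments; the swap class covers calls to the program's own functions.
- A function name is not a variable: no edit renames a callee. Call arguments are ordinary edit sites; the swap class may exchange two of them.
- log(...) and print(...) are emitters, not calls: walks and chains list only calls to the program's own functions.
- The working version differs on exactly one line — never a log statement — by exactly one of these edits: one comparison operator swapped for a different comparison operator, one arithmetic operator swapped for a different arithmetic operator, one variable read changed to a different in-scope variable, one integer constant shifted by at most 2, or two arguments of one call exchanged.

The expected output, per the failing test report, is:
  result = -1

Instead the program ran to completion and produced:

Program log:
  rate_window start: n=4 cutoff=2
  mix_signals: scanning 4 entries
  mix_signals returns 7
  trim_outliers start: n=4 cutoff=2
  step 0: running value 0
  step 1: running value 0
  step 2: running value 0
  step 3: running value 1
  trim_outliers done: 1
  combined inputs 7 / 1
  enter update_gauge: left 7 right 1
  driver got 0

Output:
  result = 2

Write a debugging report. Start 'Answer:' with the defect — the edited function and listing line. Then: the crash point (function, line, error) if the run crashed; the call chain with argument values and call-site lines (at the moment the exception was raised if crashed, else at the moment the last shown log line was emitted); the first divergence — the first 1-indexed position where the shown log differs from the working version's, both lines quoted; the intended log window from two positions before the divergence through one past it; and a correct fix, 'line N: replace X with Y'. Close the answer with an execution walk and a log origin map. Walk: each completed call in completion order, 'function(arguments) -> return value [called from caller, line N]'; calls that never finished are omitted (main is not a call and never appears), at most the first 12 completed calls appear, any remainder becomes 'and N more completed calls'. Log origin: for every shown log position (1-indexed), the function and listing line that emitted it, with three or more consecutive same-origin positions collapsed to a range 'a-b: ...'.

Answer: the defect is in main at line 39.
Key fact: No log line changed; the fault shows up purely in the output.
Call chain: main.
First divergence: none — the logs agree in full.
Execution walk:
  mix_signals([5, 7, 5, 2]) -> 7  [called from rate_window, line 28]
  trim_outliers([5, 7, 5, 2], 2) -> 1  [called from rate_window, line 29]
  update_gauge(7, 1) -> 0  [called from rate_window, line 31]
  rate_window([5, 7, 5, 2], 2) -> 0  [called from main, line 36]
Log line origins:
  1: from rate_window, line 27
  2: from mix_signals, line 2
  3: from mix_signals, line 7
  4: from trim_outliers, line 11
  5-8: from trim_outliers, line 16
  9: from trim_outliers, line 17
  10: from rate_window, line 30
  11: from update_gauge, line 21
  12: from main, line 37
A correct fix: line 39: replace `span` with `quota`.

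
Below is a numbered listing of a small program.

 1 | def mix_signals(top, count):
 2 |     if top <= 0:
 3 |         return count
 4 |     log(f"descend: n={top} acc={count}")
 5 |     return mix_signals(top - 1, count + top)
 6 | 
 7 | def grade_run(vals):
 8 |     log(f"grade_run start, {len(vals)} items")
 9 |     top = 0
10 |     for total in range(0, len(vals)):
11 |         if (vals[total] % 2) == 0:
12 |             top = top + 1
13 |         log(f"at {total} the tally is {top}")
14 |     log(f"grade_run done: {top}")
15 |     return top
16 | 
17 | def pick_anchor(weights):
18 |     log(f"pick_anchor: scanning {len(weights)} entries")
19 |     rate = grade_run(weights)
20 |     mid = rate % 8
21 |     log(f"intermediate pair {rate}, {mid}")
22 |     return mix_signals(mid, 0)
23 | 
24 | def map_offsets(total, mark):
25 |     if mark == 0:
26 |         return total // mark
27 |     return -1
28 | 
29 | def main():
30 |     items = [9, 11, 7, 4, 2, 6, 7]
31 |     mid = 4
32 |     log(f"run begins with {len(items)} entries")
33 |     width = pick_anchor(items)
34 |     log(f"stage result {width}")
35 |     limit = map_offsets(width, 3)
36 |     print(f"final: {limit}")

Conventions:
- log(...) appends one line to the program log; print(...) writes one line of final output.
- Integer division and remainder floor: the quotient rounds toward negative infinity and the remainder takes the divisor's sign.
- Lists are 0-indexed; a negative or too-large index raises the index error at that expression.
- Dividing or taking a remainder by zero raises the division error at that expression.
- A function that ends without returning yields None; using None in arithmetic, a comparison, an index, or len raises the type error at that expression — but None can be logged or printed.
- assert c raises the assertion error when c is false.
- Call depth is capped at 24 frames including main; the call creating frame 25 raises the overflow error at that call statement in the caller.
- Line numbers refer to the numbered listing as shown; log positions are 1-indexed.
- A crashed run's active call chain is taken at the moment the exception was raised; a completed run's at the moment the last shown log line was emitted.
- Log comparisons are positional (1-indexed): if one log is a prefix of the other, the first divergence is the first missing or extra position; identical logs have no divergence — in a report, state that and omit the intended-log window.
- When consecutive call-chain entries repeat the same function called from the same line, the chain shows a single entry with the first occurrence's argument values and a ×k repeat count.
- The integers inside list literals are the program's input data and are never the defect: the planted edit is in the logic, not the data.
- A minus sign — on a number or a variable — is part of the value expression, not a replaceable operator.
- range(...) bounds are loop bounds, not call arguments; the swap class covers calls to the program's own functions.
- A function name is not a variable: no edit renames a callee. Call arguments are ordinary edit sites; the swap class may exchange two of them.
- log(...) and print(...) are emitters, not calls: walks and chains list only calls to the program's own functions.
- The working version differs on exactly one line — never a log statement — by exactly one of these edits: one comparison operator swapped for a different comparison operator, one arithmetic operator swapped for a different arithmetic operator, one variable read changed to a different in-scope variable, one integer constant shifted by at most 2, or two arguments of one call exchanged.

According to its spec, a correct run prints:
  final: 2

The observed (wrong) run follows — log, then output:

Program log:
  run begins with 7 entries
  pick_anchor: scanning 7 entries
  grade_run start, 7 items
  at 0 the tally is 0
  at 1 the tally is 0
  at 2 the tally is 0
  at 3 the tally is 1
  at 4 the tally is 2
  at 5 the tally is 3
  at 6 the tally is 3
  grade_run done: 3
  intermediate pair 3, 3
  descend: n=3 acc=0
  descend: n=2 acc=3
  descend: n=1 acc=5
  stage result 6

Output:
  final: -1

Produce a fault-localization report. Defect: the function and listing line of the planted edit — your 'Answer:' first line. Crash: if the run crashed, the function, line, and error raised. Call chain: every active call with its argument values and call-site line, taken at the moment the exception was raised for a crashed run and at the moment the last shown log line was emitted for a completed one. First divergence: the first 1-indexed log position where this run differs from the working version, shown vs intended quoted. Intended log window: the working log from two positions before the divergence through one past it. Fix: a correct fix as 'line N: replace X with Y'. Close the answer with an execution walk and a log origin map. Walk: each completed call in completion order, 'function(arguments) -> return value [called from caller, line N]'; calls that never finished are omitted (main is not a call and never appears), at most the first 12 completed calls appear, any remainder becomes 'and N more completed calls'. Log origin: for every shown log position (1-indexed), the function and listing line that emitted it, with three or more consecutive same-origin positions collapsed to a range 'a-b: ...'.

Answer: the defect is in map_offsets at line 25.
Core observation: Nothing in the log betrays the bug — only the output does.
Call chain: main.
First divergence: none (the log streams are identical).
Execution walk:
  grade_run([9, 11, 7, 4, 2, 6, 7]) -> 3  [called from pick_anchor, line 19]
  mix_signals(0, 6) -> 6  [called from mix_signals, line 5]
  mix_signals(1, 5) -> 6  [called from mix_signals, line 5]
  mix_signals(2, 3) -> 6  [called from mix_signals, line 5]
  mix_signals(3, 0) -> 6  [called from pick_anchor, line 22]
  pick_anchor([9, 11, 7, 4, 2, 6, 7]) -> 6  [called from main, line 33]
  map_offsets(6, 3) -> -1  [called from main, line 35]
Log line origins:
  1: emitted by main (line 32)
  2: emitted by pick_anchor (line 18)
  3: emitted by grade_run (line 8)
  4-10: emitted by grade_run (line 13)
  11: emitted by grade_run (line 14)
  12: emitted by pick_anchor (line 21)
  13-15: emitted by mix_signals (line 4)
  16: emitted by main (line 34)
A correct fix: line 25: replace `==` with `!=`.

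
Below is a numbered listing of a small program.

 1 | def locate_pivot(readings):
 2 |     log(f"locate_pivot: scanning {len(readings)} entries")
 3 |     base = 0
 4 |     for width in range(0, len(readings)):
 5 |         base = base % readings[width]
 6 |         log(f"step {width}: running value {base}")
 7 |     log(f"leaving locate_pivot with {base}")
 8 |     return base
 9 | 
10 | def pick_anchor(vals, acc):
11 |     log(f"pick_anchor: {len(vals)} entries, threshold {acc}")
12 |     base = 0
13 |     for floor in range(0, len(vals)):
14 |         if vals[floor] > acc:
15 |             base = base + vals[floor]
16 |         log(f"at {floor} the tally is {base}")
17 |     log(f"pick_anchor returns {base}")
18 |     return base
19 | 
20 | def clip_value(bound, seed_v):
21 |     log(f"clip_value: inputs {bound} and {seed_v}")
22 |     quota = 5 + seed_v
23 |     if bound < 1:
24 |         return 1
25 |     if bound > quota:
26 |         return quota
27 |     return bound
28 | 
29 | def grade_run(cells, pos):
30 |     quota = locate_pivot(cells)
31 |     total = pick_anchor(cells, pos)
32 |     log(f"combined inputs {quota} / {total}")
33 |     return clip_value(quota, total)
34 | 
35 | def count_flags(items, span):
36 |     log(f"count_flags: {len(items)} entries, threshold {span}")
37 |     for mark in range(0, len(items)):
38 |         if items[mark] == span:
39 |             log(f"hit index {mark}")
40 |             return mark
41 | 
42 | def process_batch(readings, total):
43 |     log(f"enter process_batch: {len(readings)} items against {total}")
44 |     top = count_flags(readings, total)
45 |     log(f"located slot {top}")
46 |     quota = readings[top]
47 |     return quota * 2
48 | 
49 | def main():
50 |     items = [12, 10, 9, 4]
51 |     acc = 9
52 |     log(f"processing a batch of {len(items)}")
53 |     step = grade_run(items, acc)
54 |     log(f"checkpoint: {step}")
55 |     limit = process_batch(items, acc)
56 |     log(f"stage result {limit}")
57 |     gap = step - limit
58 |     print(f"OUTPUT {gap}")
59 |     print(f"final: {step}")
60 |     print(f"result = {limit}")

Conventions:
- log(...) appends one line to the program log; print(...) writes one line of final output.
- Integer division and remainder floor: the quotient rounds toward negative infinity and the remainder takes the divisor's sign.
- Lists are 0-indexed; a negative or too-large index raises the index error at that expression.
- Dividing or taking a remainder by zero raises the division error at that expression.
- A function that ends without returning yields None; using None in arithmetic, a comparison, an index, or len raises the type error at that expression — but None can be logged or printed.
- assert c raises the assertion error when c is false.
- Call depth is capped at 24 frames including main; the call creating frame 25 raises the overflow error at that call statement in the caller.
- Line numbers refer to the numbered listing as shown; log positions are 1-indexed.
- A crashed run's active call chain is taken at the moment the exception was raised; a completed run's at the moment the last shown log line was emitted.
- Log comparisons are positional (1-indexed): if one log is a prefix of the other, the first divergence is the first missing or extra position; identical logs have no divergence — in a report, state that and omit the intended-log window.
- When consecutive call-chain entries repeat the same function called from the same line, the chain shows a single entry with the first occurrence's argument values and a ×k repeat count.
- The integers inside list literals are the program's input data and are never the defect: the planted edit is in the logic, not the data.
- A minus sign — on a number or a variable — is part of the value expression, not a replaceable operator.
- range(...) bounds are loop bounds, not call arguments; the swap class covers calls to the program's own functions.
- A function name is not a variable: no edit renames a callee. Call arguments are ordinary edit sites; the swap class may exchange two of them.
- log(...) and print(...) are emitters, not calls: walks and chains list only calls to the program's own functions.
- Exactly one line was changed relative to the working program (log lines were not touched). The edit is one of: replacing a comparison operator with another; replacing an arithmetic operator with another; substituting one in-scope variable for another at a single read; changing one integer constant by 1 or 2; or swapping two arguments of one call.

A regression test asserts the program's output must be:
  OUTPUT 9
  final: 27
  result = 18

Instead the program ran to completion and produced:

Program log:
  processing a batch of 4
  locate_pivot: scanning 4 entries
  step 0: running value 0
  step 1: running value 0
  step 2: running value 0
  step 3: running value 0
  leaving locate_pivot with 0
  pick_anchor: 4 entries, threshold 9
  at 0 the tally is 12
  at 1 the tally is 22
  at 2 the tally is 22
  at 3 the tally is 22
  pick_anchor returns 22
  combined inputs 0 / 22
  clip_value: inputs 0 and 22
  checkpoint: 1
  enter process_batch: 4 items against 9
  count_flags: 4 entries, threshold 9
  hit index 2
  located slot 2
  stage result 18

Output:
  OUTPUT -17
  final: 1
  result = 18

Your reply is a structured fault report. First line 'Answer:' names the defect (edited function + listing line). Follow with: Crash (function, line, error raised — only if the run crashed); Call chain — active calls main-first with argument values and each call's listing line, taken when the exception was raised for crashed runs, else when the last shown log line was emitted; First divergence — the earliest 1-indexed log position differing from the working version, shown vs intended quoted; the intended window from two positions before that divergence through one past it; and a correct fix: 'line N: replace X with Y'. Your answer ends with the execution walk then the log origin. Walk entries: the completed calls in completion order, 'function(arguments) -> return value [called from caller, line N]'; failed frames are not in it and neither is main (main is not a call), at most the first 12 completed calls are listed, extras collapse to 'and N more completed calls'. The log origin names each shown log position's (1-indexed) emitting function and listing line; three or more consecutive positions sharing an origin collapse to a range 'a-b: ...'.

Answer: the defect is in locate_pivot at line 5.
Key observation: Log line 3 is where behavior first shows: 'step 0: running value 0' appears instead of 'step 0: running value 12'.
Call chain: main.
First divergence: position 3 — shown 'step 0: running value 0', intended 'step 0: running value 12'.
Intended log window:
  1: processing a batch of 4
  2: locate_pivot: scanning 4 entries
  3: step 0: running value 12
  4: step 1: running value 22
Execution walk:
  locate_pivot([12, 10, 9, 4]) -> 0  [called from grade_run, line 30]
  pick_anchor([12, 10, 9, 4], 9) -> 22  [called from grade_run, line 31]
  clip_value(0, 22) -> 1  [called from grade_run, line 33]
  grade_run([12, 10, 9, 4], 9) -> 1  [called from main, line 53]
  count_flags([12, 10, 9, 4], 9) -> 2  [called from process_batch, line 44]
  process_batch([12, 10, 9, 4], 9) -> 18  [called from main, line 55]
Origin of each log line:
  1 — main, line 52
  2 — locate_pivot, line 2
  3-6 — locate_pivot, line 6
  7 — locate_pivot, line 7
  8 — pick_anchor, line 11
  9-12 — pick_anchor, line 16
  13 — pick_anchor, line 17
  14 — grade_run, line 32
  15 — clip_value, line 21
  16 — main, line 54
  17 — process_batch, line 43
  18 — count_flags, line 36
  19 — count_flags, line 39
  20 — process_batch, line 45
  21 — main, line 56
A correct fix: line 5: replace `%` with `+`.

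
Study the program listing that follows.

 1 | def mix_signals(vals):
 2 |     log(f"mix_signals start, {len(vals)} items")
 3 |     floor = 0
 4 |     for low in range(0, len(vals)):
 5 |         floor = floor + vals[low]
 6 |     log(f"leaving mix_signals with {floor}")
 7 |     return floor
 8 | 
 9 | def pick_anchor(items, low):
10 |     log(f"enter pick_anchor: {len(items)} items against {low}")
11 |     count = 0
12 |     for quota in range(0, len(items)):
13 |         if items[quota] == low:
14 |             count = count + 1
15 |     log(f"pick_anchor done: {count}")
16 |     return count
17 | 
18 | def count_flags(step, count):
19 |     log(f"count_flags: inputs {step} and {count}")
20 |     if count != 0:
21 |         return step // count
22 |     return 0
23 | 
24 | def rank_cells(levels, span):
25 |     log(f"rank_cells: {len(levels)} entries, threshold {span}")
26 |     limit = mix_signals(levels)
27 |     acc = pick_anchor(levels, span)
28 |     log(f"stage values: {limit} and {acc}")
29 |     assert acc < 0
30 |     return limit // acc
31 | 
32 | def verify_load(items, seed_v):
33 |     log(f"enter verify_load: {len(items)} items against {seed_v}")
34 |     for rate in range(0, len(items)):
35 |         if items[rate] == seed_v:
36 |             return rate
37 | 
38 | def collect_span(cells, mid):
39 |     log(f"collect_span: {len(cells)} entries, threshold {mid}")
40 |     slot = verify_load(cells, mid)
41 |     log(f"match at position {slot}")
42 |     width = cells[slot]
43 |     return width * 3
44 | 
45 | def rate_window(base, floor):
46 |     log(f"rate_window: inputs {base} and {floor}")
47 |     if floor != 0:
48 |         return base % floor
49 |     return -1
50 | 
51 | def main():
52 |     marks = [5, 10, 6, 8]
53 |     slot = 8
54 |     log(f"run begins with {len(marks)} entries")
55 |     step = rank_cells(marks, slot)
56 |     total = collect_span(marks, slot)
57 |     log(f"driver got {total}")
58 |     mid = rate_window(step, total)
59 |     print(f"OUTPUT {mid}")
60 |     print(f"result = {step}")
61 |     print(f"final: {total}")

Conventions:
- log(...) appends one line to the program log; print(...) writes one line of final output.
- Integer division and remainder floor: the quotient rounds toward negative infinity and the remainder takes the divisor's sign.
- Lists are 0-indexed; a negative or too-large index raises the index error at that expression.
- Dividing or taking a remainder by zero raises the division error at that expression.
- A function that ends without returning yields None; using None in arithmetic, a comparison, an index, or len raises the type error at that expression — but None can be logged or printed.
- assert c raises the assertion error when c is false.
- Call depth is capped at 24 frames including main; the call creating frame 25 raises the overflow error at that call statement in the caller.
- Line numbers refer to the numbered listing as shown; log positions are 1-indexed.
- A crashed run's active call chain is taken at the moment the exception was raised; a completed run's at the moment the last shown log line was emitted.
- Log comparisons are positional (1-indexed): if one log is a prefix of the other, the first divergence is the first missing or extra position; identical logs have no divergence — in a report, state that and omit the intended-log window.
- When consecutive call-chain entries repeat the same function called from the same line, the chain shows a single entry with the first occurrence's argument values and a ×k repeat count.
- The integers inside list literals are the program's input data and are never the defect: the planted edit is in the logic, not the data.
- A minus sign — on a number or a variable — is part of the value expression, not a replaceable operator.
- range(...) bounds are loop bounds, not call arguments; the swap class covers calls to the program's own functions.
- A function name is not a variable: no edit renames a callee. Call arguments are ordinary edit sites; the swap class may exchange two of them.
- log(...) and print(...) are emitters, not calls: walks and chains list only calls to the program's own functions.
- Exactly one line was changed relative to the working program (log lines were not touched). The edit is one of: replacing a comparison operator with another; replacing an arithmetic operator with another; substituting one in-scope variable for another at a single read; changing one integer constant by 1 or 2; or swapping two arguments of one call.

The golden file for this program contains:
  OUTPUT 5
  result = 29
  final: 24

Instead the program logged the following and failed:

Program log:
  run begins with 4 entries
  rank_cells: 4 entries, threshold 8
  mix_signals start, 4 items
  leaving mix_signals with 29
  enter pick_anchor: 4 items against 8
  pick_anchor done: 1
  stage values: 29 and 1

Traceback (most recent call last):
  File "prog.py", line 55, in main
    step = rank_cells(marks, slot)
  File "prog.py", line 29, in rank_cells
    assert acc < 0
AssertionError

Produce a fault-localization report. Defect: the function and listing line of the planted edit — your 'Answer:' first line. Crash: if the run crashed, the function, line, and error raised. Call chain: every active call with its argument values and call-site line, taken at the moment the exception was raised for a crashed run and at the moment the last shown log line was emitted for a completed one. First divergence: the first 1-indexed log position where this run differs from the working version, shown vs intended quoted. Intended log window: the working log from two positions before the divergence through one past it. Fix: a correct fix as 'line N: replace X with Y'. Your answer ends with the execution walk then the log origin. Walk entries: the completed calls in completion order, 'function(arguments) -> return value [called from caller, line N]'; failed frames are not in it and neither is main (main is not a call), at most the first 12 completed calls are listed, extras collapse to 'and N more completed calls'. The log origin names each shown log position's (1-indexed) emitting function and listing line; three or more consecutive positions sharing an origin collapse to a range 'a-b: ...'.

Answer: the defect is in rank_cells at line 29.
The tell: The log ends early — 7 lines, where the working version next logs 'collect_span: 4 entries, threshold 8'.
Crash: rank_cells, line 29, AssertionError.
Call chain: main -> rank_cells([5, 10, 6, 8], 8) (called at line 55).
First divergence: position 8 — after 7 matching lines the faulty run goes silent; intended next line 'collect_span: 4 entries, threshold 8'.
Intended log window:
  6: pick_anchor done: 1
  7: stage values: 29 and 1
  8: collect_span: 4 entries, threshold 8
  9: enter verify_load: 4 items against 8
Execution walk:
  mix_signals([5, 10, 6, 8]) -> 29  [called from rank_cells, line 26]
  pick_anchor([5, 10, 6, 8], 8) -> 1  [called from rank_cells, line 27]
Origin of each log line:
  1: logged in main at line 54
  2: logged in rank_cells at line 25
  3: logged in mix_signals at line 2
  4: logged in mix_signals at line 6
  5: logged in pick_anchor at line 10
  6: logged in pick_anchor at line 15
  7: logged in rank_cells at line 28
A correct fix: line 29: replace `<` with `>`.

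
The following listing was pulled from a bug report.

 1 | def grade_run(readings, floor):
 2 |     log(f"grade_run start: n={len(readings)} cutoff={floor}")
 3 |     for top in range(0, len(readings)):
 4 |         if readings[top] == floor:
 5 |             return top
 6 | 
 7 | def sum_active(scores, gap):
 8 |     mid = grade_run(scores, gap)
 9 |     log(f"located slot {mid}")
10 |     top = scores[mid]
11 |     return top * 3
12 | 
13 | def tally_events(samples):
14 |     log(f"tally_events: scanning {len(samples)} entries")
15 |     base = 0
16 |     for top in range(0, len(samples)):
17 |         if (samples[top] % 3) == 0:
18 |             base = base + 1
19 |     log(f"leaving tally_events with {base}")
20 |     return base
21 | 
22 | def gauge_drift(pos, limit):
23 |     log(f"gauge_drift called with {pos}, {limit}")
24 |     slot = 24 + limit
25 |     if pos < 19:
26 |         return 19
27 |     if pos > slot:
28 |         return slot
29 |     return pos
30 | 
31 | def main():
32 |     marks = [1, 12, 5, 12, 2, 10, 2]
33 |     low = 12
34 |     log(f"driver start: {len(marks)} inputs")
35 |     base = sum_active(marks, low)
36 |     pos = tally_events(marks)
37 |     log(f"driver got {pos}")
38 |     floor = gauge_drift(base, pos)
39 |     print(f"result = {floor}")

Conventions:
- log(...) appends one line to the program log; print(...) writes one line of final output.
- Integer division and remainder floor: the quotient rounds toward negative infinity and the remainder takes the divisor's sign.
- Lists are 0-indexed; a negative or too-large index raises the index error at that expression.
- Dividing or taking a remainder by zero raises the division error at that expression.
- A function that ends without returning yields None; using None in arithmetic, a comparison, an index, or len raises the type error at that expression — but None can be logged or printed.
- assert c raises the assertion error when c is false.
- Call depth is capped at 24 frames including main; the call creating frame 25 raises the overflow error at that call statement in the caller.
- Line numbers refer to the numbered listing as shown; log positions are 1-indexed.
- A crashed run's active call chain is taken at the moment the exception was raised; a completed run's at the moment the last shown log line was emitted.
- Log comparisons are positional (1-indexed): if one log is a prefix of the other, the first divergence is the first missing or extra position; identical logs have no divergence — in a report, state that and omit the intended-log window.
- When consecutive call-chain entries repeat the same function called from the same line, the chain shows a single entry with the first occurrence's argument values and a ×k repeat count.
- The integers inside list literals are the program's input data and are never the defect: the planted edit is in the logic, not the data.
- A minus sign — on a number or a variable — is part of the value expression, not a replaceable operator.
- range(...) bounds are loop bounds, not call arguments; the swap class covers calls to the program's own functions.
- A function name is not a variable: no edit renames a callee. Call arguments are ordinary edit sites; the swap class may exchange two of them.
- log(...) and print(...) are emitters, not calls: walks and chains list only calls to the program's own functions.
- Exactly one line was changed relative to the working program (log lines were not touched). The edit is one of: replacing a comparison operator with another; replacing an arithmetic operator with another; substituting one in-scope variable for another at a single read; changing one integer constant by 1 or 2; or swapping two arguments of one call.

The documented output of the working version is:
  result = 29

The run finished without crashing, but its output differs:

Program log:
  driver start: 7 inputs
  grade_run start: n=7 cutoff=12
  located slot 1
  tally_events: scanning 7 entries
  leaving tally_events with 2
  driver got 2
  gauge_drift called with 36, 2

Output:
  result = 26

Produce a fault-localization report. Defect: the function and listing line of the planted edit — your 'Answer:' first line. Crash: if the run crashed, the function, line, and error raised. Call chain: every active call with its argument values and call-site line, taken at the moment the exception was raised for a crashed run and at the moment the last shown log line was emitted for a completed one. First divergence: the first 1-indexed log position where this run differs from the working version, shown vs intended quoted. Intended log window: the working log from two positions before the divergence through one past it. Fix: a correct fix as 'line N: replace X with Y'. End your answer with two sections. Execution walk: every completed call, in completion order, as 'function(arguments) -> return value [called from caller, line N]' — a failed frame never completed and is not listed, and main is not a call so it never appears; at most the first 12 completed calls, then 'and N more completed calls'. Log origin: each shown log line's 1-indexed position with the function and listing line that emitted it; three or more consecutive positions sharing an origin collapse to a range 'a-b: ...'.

Answer: the defect is in tally_events at line 17.
Key fact: Log line 5 is where behavior first shows: 'leaving tally_events with 2' appears instead of 'leaving tally_events with 5'.
Call chain: main -> gauge_drift(36, 2) (called at line 38).
First divergence: at position 5 the run shows 'leaving tally_events with 2' where the working version logs 'leaving tally_events with 5'.
Intended log window:
  3: located slot 1
  4: tally_events: scanning 7 entries
  5: leaving tally_events with 5
  6: driver got 5
Execution walk:
  grade_run([1, 12, 5, 12, 2, 10, 2], 12) -> 1  [called from sum_active, line 8]
  sum_active([1, 12, 5, 12, 2, 10, 2], 12) -> 36  [called from main, line 35]
  tally_events([1, 12, 5, 12, 2, 10, 2]) -> 2  [called from main, line 36]
  gauge_drift(36, 2) -> 26  [called from main, line 38]
Origin of each log line:
  1: logged in main at line 34
  2: logged in grade_run at line 2
  3: logged in sum_active at line 9
  4: logged in tally_events at line 14
  5: logged in tally_events at line 19
  6: logged in main at line 37
  7: logged in gauge_drift at line 23
A correct fix: line 17: replace `3` with `2`.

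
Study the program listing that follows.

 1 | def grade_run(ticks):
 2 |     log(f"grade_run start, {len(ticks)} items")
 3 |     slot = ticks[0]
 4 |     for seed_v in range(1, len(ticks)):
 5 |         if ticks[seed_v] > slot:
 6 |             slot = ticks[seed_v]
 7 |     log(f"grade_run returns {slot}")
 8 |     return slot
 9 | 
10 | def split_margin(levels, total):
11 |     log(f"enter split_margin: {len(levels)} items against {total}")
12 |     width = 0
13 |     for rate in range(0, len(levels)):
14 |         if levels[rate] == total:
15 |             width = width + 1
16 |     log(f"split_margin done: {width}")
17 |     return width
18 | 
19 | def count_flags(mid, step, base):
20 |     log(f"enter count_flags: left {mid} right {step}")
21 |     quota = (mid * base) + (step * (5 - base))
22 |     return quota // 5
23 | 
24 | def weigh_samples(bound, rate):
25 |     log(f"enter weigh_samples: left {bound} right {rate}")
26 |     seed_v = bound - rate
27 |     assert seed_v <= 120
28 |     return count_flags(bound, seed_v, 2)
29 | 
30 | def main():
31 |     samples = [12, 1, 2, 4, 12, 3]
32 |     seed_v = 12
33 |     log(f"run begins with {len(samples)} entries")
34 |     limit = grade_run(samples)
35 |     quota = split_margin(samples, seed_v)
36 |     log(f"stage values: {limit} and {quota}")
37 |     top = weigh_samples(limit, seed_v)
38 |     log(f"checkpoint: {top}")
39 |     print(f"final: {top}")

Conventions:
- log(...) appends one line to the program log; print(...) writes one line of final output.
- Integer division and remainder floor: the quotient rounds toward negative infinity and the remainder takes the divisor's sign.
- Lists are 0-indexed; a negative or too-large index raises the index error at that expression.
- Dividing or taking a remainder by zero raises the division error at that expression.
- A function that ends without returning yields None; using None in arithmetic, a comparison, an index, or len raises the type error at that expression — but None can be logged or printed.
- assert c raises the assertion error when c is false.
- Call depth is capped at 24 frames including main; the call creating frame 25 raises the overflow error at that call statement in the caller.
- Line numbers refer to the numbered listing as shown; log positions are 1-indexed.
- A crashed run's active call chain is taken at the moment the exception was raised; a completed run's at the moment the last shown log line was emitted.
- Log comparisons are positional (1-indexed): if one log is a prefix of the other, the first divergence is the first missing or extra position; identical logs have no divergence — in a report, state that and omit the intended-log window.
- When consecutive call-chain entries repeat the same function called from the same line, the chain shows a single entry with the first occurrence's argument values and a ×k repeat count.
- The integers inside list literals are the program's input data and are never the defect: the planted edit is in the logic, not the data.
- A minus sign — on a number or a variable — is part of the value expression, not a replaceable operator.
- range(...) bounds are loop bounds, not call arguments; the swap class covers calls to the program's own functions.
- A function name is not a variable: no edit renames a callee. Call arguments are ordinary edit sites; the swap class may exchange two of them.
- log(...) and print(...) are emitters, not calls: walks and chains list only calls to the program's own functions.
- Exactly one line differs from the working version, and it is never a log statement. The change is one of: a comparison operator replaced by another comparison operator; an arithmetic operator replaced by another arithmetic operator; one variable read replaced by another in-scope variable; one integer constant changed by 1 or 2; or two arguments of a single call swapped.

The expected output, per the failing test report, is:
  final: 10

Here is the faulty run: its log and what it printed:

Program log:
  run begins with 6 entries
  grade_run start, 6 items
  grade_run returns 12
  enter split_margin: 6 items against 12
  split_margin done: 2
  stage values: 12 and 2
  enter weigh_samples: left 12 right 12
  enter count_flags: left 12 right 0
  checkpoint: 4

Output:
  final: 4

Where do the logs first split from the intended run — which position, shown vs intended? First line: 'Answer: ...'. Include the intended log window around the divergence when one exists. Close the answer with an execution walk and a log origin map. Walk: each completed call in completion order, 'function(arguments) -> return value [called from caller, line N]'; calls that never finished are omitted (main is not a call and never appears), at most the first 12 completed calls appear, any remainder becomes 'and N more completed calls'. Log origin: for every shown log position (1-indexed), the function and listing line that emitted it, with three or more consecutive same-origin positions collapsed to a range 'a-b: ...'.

Answer: position 7; shown 'enter weigh_samples: left 12 right 12' vs intended 'enter weigh_samples: left 12 right 2'.
Intended log window:
  5: split_margin done: 2
  6: stage values: 12 and 2
  7: enter weigh_samples: left 12 right 2
  8: enter count_flags: left 12 right 10
Execution walk:
  grade_run([12, 1, 2, 4, 12, 3]) -> 12  [called from main, line 34]
  split_margin([12, 1, 2, 4, 12, 3], 12) -> 2  [called from main, line 35]
  count_flags(12, 0, 2) -> 4  [called from weigh_samples, line 28]
  weigh_samples(12, 12) -> 4  [called from main, line 37]
Log line origins:
  1: emitted by main (line 33)
  2: emitted by grade_run (line 2)
  3: emitted by grade_run (line 7)
  4: emitted by split_margin (line 11)
  5: emitted by split_margin (line 16)
  6: emitted by main (line 36)
  7: emitted by weigh_samples (line 25)
  8: emitted by count_flags (line 20)
  9: emitted by main (line 38)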